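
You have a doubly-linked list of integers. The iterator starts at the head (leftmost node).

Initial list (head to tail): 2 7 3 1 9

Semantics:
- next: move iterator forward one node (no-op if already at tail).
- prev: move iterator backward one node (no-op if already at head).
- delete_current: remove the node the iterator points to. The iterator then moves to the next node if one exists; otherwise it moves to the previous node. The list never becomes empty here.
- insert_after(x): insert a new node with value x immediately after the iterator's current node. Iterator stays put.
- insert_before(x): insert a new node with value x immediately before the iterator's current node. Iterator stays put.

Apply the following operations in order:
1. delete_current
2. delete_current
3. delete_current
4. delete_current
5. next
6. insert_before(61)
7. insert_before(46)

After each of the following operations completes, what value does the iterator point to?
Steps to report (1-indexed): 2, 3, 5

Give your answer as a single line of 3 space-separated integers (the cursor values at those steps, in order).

Answer: 3 1 9

Derivation:
After 1 (delete_current): list=[7, 3, 1, 9] cursor@7
After 2 (delete_current): list=[3, 1, 9] cursor@3
After 3 (delete_current): list=[1, 9] cursor@1
After 4 (delete_current): list=[9] cursor@9
After 5 (next): list=[9] cursor@9
After 6 (insert_before(61)): list=[61, 9] cursor@9
After 7 (insert_before(46)): list=[61, 46, 9] cursor@9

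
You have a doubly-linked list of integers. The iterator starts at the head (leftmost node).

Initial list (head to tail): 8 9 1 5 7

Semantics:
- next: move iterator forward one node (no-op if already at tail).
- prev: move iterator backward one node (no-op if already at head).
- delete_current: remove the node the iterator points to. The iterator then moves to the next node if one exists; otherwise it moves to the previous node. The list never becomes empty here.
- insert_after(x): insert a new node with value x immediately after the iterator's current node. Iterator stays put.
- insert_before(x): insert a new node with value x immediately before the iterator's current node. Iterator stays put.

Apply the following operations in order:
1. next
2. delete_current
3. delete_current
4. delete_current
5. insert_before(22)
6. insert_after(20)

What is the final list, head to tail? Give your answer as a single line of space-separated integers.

After 1 (next): list=[8, 9, 1, 5, 7] cursor@9
After 2 (delete_current): list=[8, 1, 5, 7] cursor@1
After 3 (delete_current): list=[8, 5, 7] cursor@5
After 4 (delete_current): list=[8, 7] cursor@7
After 5 (insert_before(22)): list=[8, 22, 7] cursor@7
After 6 (insert_after(20)): list=[8, 22, 7, 20] cursor@7

Answer: 8 22 7 20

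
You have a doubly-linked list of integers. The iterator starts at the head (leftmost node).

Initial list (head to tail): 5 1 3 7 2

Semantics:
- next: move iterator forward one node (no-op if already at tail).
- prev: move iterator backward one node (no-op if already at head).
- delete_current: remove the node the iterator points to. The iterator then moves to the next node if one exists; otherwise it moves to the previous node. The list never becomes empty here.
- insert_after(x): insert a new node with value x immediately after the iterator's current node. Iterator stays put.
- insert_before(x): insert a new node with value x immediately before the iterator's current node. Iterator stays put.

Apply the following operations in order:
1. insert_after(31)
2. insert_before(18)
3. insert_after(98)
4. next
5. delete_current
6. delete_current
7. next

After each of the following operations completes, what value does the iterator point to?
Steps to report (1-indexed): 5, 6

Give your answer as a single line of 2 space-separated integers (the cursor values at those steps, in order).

Answer: 31 1

Derivation:
After 1 (insert_after(31)): list=[5, 31, 1, 3, 7, 2] cursor@5
After 2 (insert_before(18)): list=[18, 5, 31, 1, 3, 7, 2] cursor@5
After 3 (insert_after(98)): list=[18, 5, 98, 31, 1, 3, 7, 2] cursor@5
After 4 (next): list=[18, 5, 98, 31, 1, 3, 7, 2] cursor@98
After 5 (delete_current): list=[18, 5, 31, 1, 3, 7, 2] cursor@31
After 6 (delete_current): list=[18, 5, 1, 3, 7, 2] cursor@1
After 7 (next): list=[18, 5, 1, 3, 7, 2] cursor@3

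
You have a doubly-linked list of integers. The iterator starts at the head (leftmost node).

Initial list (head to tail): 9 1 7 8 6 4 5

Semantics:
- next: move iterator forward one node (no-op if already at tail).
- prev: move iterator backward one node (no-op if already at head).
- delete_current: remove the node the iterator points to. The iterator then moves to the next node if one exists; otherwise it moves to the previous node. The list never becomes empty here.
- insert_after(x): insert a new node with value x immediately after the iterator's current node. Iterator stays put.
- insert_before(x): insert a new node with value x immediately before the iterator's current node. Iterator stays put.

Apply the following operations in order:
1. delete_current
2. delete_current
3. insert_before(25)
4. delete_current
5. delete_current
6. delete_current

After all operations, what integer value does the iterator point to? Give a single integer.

Answer: 4

Derivation:
After 1 (delete_current): list=[1, 7, 8, 6, 4, 5] cursor@1
After 2 (delete_current): list=[7, 8, 6, 4, 5] cursor@7
After 3 (insert_before(25)): list=[25, 7, 8, 6, 4, 5] cursor@7
After 4 (delete_current): list=[25, 8, 6, 4, 5] cursor@8
After 5 (delete_current): list=[25, 6, 4, 5] cursor@6
After 6 (delete_current): list=[25, 4, 5] cursor@4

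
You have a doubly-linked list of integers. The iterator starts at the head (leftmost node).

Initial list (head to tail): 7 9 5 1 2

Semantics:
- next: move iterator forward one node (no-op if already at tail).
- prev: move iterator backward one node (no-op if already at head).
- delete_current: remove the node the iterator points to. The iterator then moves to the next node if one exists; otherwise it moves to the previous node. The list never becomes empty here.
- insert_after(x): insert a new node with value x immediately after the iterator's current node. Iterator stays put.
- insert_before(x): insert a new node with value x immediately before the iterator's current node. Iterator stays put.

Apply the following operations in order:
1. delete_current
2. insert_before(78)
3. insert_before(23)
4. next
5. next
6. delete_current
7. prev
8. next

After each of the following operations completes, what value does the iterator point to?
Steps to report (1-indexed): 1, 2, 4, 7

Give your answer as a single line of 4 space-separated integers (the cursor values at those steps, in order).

Answer: 9 9 5 5

Derivation:
After 1 (delete_current): list=[9, 5, 1, 2] cursor@9
After 2 (insert_before(78)): list=[78, 9, 5, 1, 2] cursor@9
After 3 (insert_before(23)): list=[78, 23, 9, 5, 1, 2] cursor@9
After 4 (next): list=[78, 23, 9, 5, 1, 2] cursor@5
After 5 (next): list=[78, 23, 9, 5, 1, 2] cursor@1
After 6 (delete_current): list=[78, 23, 9, 5, 2] cursor@2
After 7 (prev): list=[78, 23, 9, 5, 2] cursor@5
After 8 (next): list=[78, 23, 9, 5, 2] cursor@2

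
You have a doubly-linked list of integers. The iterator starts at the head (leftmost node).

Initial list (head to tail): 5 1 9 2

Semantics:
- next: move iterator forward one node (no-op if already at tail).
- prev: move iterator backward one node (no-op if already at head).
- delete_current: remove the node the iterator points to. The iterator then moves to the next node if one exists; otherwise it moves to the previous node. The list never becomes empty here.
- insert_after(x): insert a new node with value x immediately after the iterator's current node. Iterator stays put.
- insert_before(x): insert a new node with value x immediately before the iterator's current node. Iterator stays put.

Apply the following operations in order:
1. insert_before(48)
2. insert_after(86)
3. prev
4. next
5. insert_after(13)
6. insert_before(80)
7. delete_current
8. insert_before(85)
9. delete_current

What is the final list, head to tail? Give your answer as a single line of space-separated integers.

After 1 (insert_before(48)): list=[48, 5, 1, 9, 2] cursor@5
After 2 (insert_after(86)): list=[48, 5, 86, 1, 9, 2] cursor@5
After 3 (prev): list=[48, 5, 86, 1, 9, 2] cursor@48
After 4 (next): list=[48, 5, 86, 1, 9, 2] cursor@5
After 5 (insert_after(13)): list=[48, 5, 13, 86, 1, 9, 2] cursor@5
After 6 (insert_before(80)): list=[48, 80, 5, 13, 86, 1, 9, 2] cursor@5
After 7 (delete_current): list=[48, 80, 13, 86, 1, 9, 2] cursor@13
After 8 (insert_before(85)): list=[48, 80, 85, 13, 86, 1, 9, 2] cursor@13
After 9 (delete_current): list=[48, 80, 85, 86, 1, 9, 2] cursor@86

Answer: 48 80 85 86 1 9 2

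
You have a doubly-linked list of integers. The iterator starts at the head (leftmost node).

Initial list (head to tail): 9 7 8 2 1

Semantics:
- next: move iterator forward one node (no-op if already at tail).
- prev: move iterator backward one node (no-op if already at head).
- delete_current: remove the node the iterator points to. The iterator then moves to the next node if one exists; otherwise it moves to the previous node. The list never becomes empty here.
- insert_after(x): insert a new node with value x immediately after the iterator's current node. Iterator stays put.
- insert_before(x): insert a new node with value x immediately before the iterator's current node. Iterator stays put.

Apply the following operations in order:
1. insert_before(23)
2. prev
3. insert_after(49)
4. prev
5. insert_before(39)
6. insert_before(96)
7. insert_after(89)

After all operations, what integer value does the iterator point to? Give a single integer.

Answer: 23

Derivation:
After 1 (insert_before(23)): list=[23, 9, 7, 8, 2, 1] cursor@9
After 2 (prev): list=[23, 9, 7, 8, 2, 1] cursor@23
After 3 (insert_after(49)): list=[23, 49, 9, 7, 8, 2, 1] cursor@23
After 4 (prev): list=[23, 49, 9, 7, 8, 2, 1] cursor@23
After 5 (insert_before(39)): list=[39, 23, 49, 9, 7, 8, 2, 1] cursor@23
After 6 (insert_before(96)): list=[39, 96, 23, 49, 9, 7, 8, 2, 1] cursor@23
After 7 (insert_after(89)): list=[39, 96, 23, 89, 49, 9, 7, 8, 2, 1] cursor@23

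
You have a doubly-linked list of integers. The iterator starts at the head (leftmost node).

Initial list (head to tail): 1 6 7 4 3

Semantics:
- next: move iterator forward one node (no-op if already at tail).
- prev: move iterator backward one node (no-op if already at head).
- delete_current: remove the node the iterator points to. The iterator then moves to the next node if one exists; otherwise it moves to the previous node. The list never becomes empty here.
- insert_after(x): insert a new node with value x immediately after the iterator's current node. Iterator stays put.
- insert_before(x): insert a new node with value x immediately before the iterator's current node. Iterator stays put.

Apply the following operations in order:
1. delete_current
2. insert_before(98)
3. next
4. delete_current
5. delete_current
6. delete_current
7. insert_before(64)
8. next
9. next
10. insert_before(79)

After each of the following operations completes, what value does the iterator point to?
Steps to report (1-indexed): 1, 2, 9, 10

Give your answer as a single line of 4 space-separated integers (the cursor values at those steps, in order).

After 1 (delete_current): list=[6, 7, 4, 3] cursor@6
After 2 (insert_before(98)): list=[98, 6, 7, 4, 3] cursor@6
After 3 (next): list=[98, 6, 7, 4, 3] cursor@7
After 4 (delete_current): list=[98, 6, 4, 3] cursor@4
After 5 (delete_current): list=[98, 6, 3] cursor@3
After 6 (delete_current): list=[98, 6] cursor@6
After 7 (insert_before(64)): list=[98, 64, 6] cursor@6
After 8 (next): list=[98, 64, 6] cursor@6
After 9 (next): list=[98, 64, 6] cursor@6
After 10 (insert_before(79)): list=[98, 64, 79, 6] cursor@6

Answer: 6 6 6 6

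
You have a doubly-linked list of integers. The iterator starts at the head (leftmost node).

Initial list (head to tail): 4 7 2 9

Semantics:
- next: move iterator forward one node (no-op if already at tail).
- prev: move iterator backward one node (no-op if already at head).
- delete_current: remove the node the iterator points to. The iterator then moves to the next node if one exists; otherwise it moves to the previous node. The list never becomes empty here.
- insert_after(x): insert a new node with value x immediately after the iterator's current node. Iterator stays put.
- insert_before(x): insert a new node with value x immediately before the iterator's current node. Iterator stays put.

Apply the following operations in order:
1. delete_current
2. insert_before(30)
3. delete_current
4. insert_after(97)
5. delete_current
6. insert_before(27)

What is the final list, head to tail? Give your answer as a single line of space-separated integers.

After 1 (delete_current): list=[7, 2, 9] cursor@7
After 2 (insert_before(30)): list=[30, 7, 2, 9] cursor@7
After 3 (delete_current): list=[30, 2, 9] cursor@2
After 4 (insert_after(97)): list=[30, 2, 97, 9] cursor@2
After 5 (delete_current): list=[30, 97, 9] cursor@97
After 6 (insert_before(27)): list=[30, 27, 97, 9] cursor@97

Answer: 30 27 97 9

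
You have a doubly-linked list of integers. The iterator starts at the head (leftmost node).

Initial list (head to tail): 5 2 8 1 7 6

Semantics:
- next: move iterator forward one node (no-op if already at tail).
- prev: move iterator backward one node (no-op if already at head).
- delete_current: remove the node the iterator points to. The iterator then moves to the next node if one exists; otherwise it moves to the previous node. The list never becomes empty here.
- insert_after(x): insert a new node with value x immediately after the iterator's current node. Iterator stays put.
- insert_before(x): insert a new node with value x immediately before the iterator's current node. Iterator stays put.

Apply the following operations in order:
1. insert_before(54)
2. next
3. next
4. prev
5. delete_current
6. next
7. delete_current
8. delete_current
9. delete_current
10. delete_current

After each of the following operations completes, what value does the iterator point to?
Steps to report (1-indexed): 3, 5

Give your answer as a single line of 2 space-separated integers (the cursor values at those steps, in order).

After 1 (insert_before(54)): list=[54, 5, 2, 8, 1, 7, 6] cursor@5
After 2 (next): list=[54, 5, 2, 8, 1, 7, 6] cursor@2
After 3 (next): list=[54, 5, 2, 8, 1, 7, 6] cursor@8
After 4 (prev): list=[54, 5, 2, 8, 1, 7, 6] cursor@2
After 5 (delete_current): list=[54, 5, 8, 1, 7, 6] cursor@8
After 6 (next): list=[54, 5, 8, 1, 7, 6] cursor@1
After 7 (delete_current): list=[54, 5, 8, 7, 6] cursor@7
After 8 (delete_current): list=[54, 5, 8, 6] cursor@6
After 9 (delete_current): list=[54, 5, 8] cursor@8
After 10 (delete_current): list=[54, 5] cursor@5

Answer: 8 8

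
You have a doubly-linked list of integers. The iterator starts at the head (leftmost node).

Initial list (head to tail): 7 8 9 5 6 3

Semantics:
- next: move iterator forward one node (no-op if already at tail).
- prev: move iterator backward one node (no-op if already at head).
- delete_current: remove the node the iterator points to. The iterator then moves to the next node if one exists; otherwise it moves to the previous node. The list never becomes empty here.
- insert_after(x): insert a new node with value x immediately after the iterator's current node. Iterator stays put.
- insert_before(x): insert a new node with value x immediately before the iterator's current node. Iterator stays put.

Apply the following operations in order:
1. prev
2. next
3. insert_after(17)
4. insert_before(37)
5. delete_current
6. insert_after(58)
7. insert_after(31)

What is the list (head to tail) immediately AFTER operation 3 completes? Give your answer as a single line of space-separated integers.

After 1 (prev): list=[7, 8, 9, 5, 6, 3] cursor@7
After 2 (next): list=[7, 8, 9, 5, 6, 3] cursor@8
After 3 (insert_after(17)): list=[7, 8, 17, 9, 5, 6, 3] cursor@8

Answer: 7 8 17 9 5 6 3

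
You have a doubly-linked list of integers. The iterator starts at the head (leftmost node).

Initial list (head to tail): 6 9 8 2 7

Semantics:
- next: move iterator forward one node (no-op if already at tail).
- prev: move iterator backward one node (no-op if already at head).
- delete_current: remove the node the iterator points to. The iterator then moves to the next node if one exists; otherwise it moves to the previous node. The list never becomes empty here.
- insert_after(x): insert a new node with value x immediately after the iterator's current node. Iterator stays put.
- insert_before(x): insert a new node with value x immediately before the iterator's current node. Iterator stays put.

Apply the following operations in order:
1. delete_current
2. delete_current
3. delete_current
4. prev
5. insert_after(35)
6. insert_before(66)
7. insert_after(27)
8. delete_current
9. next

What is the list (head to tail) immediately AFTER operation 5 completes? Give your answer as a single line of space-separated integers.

After 1 (delete_current): list=[9, 8, 2, 7] cursor@9
After 2 (delete_current): list=[8, 2, 7] cursor@8
After 3 (delete_current): list=[2, 7] cursor@2
After 4 (prev): list=[2, 7] cursor@2
After 5 (insert_after(35)): list=[2, 35, 7] cursor@2

Answer: 2 35 7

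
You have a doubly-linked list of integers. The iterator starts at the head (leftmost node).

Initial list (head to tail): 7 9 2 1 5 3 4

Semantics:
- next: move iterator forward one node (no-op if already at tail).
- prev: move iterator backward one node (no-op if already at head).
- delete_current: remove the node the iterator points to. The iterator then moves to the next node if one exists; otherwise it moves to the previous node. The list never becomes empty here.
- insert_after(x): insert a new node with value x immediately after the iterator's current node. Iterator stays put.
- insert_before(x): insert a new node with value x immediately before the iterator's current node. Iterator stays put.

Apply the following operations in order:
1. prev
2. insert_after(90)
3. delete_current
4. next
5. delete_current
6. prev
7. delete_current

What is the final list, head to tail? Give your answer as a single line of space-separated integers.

Answer: 2 1 5 3 4

Derivation:
After 1 (prev): list=[7, 9, 2, 1, 5, 3, 4] cursor@7
After 2 (insert_after(90)): list=[7, 90, 9, 2, 1, 5, 3, 4] cursor@7
After 3 (delete_current): list=[90, 9, 2, 1, 5, 3, 4] cursor@90
After 4 (next): list=[90, 9, 2, 1, 5, 3, 4] cursor@9
After 5 (delete_current): list=[90, 2, 1, 5, 3, 4] cursor@2
After 6 (prev): list=[90, 2, 1, 5, 3, 4] cursor@90
After 7 (delete_current): list=[2, 1, 5, 3, 4] cursor@2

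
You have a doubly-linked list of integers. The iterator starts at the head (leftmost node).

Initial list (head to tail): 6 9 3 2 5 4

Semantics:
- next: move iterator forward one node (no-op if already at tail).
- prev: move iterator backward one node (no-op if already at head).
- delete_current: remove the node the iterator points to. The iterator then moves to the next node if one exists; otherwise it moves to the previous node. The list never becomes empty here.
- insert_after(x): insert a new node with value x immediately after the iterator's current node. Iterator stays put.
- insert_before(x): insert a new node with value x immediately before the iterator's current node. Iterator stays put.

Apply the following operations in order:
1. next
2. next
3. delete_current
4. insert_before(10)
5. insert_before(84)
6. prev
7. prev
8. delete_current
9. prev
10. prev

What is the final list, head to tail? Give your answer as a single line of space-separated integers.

Answer: 6 9 84 2 5 4

Derivation:
After 1 (next): list=[6, 9, 3, 2, 5, 4] cursor@9
After 2 (next): list=[6, 9, 3, 2, 5, 4] cursor@3
After 3 (delete_current): list=[6, 9, 2, 5, 4] cursor@2
After 4 (insert_before(10)): list=[6, 9, 10, 2, 5, 4] cursor@2
After 5 (insert_before(84)): list=[6, 9, 10, 84, 2, 5, 4] cursor@2
After 6 (prev): list=[6, 9, 10, 84, 2, 5, 4] cursor@84
After 7 (prev): list=[6, 9, 10, 84, 2, 5, 4] cursor@10
After 8 (delete_current): list=[6, 9, 84, 2, 5, 4] cursor@84
After 9 (prev): list=[6, 9, 84, 2, 5, 4] cursor@9
After 10 (prev): list=[6, 9, 84, 2, 5, 4] cursor@6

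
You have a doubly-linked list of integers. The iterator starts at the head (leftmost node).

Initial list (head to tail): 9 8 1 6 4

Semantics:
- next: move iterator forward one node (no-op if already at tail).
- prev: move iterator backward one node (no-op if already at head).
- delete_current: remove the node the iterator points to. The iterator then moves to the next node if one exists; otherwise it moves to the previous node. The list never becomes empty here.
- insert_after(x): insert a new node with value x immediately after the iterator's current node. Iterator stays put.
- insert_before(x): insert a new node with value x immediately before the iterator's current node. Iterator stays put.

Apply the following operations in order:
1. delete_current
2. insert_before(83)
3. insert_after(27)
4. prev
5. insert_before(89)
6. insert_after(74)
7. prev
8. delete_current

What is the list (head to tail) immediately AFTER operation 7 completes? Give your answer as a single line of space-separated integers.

After 1 (delete_current): list=[8, 1, 6, 4] cursor@8
After 2 (insert_before(83)): list=[83, 8, 1, 6, 4] cursor@8
After 3 (insert_after(27)): list=[83, 8, 27, 1, 6, 4] cursor@8
After 4 (prev): list=[83, 8, 27, 1, 6, 4] cursor@83
After 5 (insert_before(89)): list=[89, 83, 8, 27, 1, 6, 4] cursor@83
After 6 (insert_after(74)): list=[89, 83, 74, 8, 27, 1, 6, 4] cursor@83
After 7 (prev): list=[89, 83, 74, 8, 27, 1, 6, 4] cursor@89

Answer: 89 83 74 8 27 1 6 4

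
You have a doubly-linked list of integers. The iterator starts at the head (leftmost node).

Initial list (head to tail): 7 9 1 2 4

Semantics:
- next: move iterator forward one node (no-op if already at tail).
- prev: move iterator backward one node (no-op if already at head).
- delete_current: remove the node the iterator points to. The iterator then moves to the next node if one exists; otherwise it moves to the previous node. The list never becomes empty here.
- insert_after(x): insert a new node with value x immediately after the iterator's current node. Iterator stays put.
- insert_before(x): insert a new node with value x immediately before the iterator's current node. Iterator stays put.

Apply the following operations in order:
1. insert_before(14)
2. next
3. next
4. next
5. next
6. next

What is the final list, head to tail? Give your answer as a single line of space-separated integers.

After 1 (insert_before(14)): list=[14, 7, 9, 1, 2, 4] cursor@7
After 2 (next): list=[14, 7, 9, 1, 2, 4] cursor@9
After 3 (next): list=[14, 7, 9, 1, 2, 4] cursor@1
After 4 (next): list=[14, 7, 9, 1, 2, 4] cursor@2
After 5 (next): list=[14, 7, 9, 1, 2, 4] cursor@4
After 6 (next): list=[14, 7, 9, 1, 2, 4] cursor@4

Answer: 14 7 9 1 2 4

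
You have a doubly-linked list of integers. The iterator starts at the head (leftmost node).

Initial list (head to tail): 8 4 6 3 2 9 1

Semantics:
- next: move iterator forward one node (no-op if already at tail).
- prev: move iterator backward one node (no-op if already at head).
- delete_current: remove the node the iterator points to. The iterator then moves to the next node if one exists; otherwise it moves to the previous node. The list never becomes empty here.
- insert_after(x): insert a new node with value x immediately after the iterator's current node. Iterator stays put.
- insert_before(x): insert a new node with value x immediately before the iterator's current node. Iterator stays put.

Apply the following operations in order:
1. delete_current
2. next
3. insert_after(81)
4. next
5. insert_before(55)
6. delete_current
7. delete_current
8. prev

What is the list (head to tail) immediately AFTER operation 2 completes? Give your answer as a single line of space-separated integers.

After 1 (delete_current): list=[4, 6, 3, 2, 9, 1] cursor@4
After 2 (next): list=[4, 6, 3, 2, 9, 1] cursor@6

Answer: 4 6 3 2 9 1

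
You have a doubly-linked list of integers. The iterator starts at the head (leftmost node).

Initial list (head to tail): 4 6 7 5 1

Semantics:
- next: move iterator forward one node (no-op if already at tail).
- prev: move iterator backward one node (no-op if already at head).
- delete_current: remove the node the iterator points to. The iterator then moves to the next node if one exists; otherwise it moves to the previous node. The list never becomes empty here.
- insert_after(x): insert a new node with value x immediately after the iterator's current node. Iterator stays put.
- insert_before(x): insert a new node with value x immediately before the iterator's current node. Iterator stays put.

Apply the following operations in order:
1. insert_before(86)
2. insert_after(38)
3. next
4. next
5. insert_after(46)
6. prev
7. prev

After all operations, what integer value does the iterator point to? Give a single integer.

Answer: 4

Derivation:
After 1 (insert_before(86)): list=[86, 4, 6, 7, 5, 1] cursor@4
After 2 (insert_after(38)): list=[86, 4, 38, 6, 7, 5, 1] cursor@4
After 3 (next): list=[86, 4, 38, 6, 7, 5, 1] cursor@38
After 4 (next): list=[86, 4, 38, 6, 7, 5, 1] cursor@6
After 5 (insert_after(46)): list=[86, 4, 38, 6, 46, 7, 5, 1] cursor@6
After 6 (prev): list=[86, 4, 38, 6, 46, 7, 5, 1] cursor@38
After 7 (prev): list=[86, 4, 38, 6, 46, 7, 5, 1] cursor@4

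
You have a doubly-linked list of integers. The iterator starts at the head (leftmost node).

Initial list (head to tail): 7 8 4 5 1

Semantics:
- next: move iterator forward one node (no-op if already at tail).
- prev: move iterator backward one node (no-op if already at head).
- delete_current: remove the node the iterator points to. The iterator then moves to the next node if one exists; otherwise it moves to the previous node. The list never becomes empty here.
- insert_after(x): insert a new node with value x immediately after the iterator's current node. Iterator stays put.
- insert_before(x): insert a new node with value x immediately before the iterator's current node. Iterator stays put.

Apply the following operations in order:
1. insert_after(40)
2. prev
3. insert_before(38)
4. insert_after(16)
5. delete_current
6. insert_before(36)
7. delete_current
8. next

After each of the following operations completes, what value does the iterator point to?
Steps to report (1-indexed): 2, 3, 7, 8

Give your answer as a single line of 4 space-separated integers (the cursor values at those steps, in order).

After 1 (insert_after(40)): list=[7, 40, 8, 4, 5, 1] cursor@7
After 2 (prev): list=[7, 40, 8, 4, 5, 1] cursor@7
After 3 (insert_before(38)): list=[38, 7, 40, 8, 4, 5, 1] cursor@7
After 4 (insert_after(16)): list=[38, 7, 16, 40, 8, 4, 5, 1] cursor@7
After 5 (delete_current): list=[38, 16, 40, 8, 4, 5, 1] cursor@16
After 6 (insert_before(36)): list=[38, 36, 16, 40, 8, 4, 5, 1] cursor@16
After 7 (delete_current): list=[38, 36, 40, 8, 4, 5, 1] cursor@40
After 8 (next): list=[38, 36, 40, 8, 4, 5, 1] cursor@8

Answer: 7 7 40 8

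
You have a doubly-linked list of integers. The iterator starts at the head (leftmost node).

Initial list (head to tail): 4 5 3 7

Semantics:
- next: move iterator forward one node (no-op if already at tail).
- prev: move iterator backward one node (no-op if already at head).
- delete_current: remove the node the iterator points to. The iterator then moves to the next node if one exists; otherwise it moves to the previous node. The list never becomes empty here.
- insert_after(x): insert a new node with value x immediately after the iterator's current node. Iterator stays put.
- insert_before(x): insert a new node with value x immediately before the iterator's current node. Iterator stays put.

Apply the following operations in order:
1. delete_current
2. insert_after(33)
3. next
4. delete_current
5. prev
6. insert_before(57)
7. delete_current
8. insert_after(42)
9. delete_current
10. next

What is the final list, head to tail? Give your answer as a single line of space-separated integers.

After 1 (delete_current): list=[5, 3, 7] cursor@5
After 2 (insert_after(33)): list=[5, 33, 3, 7] cursor@5
After 3 (next): list=[5, 33, 3, 7] cursor@33
After 4 (delete_current): list=[5, 3, 7] cursor@3
After 5 (prev): list=[5, 3, 7] cursor@5
After 6 (insert_before(57)): list=[57, 5, 3, 7] cursor@5
After 7 (delete_current): list=[57, 3, 7] cursor@3
After 8 (insert_after(42)): list=[57, 3, 42, 7] cursor@3
After 9 (delete_current): list=[57, 42, 7] cursor@42
After 10 (next): list=[57, 42, 7] cursor@7

Answer: 57 42 7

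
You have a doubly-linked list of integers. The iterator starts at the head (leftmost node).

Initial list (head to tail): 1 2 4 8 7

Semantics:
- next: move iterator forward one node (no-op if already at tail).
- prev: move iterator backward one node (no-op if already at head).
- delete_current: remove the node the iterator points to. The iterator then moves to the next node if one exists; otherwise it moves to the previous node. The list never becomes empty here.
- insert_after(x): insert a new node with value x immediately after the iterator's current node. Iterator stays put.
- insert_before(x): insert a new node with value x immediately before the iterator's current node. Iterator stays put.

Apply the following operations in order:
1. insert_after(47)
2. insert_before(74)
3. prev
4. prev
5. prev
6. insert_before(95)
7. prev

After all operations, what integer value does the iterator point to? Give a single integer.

Answer: 95

Derivation:
After 1 (insert_after(47)): list=[1, 47, 2, 4, 8, 7] cursor@1
After 2 (insert_before(74)): list=[74, 1, 47, 2, 4, 8, 7] cursor@1
After 3 (prev): list=[74, 1, 47, 2, 4, 8, 7] cursor@74
After 4 (prev): list=[74, 1, 47, 2, 4, 8, 7] cursor@74
After 5 (prev): list=[74, 1, 47, 2, 4, 8, 7] cursor@74
After 6 (insert_before(95)): list=[95, 74, 1, 47, 2, 4, 8, 7] cursor@74
After 7 (prev): list=[95, 74, 1, 47, 2, 4, 8, 7] cursor@95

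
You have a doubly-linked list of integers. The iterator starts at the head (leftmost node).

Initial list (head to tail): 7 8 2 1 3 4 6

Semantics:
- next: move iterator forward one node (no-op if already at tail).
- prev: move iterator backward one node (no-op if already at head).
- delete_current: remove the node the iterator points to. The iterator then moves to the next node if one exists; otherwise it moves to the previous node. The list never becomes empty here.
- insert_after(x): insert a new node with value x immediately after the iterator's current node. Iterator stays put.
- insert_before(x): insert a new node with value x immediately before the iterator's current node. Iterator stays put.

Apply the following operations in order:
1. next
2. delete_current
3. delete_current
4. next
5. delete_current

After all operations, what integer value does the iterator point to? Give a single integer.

Answer: 4

Derivation:
After 1 (next): list=[7, 8, 2, 1, 3, 4, 6] cursor@8
After 2 (delete_current): list=[7, 2, 1, 3, 4, 6] cursor@2
After 3 (delete_current): list=[7, 1, 3, 4, 6] cursor@1
After 4 (next): list=[7, 1, 3, 4, 6] cursor@3
After 5 (delete_current): list=[7, 1, 4, 6] cursor@4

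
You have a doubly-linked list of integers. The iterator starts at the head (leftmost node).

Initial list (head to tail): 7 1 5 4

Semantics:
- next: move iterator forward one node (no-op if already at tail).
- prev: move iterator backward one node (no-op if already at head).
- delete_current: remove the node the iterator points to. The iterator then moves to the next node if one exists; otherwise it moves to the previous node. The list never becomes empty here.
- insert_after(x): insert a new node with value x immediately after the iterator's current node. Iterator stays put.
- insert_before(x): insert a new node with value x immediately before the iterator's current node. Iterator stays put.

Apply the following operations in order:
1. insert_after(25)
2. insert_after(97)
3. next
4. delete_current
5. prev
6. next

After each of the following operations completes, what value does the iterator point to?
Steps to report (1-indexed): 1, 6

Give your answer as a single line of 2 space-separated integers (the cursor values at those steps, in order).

After 1 (insert_after(25)): list=[7, 25, 1, 5, 4] cursor@7
After 2 (insert_after(97)): list=[7, 97, 25, 1, 5, 4] cursor@7
After 3 (next): list=[7, 97, 25, 1, 5, 4] cursor@97
After 4 (delete_current): list=[7, 25, 1, 5, 4] cursor@25
After 5 (prev): list=[7, 25, 1, 5, 4] cursor@7
After 6 (next): list=[7, 25, 1, 5, 4] cursor@25

Answer: 7 25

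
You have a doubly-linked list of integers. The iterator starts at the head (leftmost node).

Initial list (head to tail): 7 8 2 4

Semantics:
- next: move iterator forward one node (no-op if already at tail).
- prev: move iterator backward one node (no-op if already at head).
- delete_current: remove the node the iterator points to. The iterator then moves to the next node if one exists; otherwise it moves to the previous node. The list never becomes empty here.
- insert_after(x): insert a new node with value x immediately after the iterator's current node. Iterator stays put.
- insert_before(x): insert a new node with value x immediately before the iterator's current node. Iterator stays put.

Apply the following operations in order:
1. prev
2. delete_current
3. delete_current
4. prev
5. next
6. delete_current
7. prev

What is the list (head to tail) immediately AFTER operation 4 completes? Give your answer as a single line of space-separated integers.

After 1 (prev): list=[7, 8, 2, 4] cursor@7
After 2 (delete_current): list=[8, 2, 4] cursor@8
After 3 (delete_current): list=[2, 4] cursor@2
After 4 (prev): list=[2, 4] cursor@2

Answer: 2 4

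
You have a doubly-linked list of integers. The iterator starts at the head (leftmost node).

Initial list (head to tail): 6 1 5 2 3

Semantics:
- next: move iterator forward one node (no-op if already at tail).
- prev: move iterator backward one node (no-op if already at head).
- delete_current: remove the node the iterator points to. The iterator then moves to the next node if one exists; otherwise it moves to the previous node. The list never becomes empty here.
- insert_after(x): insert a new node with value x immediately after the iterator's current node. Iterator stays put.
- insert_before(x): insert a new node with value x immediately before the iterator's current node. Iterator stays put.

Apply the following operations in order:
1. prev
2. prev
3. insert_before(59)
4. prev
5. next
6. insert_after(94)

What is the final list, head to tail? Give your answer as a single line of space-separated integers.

Answer: 59 6 94 1 5 2 3

Derivation:
After 1 (prev): list=[6, 1, 5, 2, 3] cursor@6
After 2 (prev): list=[6, 1, 5, 2, 3] cursor@6
After 3 (insert_before(59)): list=[59, 6, 1, 5, 2, 3] cursor@6
After 4 (prev): list=[59, 6, 1, 5, 2, 3] cursor@59
After 5 (next): list=[59, 6, 1, 5, 2, 3] cursor@6
After 6 (insert_after(94)): list=[59, 6, 94, 1, 5, 2, 3] cursor@6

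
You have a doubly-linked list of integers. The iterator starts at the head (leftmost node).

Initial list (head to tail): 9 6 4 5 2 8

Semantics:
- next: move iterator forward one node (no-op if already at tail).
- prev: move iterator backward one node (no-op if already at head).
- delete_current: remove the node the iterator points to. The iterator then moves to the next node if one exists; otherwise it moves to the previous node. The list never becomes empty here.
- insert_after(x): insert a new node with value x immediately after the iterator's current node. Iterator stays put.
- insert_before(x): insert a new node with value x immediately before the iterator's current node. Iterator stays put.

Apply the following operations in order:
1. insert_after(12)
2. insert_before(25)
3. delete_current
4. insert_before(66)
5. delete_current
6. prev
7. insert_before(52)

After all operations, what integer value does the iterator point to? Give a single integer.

Answer: 66

Derivation:
After 1 (insert_after(12)): list=[9, 12, 6, 4, 5, 2, 8] cursor@9
After 2 (insert_before(25)): list=[25, 9, 12, 6, 4, 5, 2, 8] cursor@9
After 3 (delete_current): list=[25, 12, 6, 4, 5, 2, 8] cursor@12
After 4 (insert_before(66)): list=[25, 66, 12, 6, 4, 5, 2, 8] cursor@12
After 5 (delete_current): list=[25, 66, 6, 4, 5, 2, 8] cursor@6
After 6 (prev): list=[25, 66, 6, 4, 5, 2, 8] cursor@66
After 7 (insert_before(52)): list=[25, 52, 66, 6, 4, 5, 2, 8] cursor@66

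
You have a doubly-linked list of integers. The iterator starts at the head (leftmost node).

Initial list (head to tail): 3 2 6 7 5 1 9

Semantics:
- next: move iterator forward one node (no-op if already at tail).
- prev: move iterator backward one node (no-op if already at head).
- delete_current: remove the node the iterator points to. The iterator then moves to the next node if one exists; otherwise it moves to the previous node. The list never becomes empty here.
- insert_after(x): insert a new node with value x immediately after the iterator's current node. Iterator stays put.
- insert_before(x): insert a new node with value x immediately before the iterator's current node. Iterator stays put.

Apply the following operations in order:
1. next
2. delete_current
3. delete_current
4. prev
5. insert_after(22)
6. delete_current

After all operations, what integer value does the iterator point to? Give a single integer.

Answer: 22

Derivation:
After 1 (next): list=[3, 2, 6, 7, 5, 1, 9] cursor@2
After 2 (delete_current): list=[3, 6, 7, 5, 1, 9] cursor@6
After 3 (delete_current): list=[3, 7, 5, 1, 9] cursor@7
After 4 (prev): list=[3, 7, 5, 1, 9] cursor@3
After 5 (insert_after(22)): list=[3, 22, 7, 5, 1, 9] cursor@3
After 6 (delete_current): list=[22, 7, 5, 1, 9] cursor@22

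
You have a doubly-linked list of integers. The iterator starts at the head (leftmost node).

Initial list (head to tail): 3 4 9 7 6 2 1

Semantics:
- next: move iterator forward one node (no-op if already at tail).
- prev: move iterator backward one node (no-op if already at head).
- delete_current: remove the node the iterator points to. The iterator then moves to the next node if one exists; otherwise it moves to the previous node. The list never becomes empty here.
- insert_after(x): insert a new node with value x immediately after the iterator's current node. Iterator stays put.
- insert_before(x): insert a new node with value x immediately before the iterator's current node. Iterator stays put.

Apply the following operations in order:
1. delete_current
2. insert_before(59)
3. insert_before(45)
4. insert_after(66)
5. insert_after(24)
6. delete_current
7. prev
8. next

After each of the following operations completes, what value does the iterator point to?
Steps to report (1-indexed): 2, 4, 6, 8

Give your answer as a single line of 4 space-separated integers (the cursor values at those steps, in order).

Answer: 4 4 24 24

Derivation:
After 1 (delete_current): list=[4, 9, 7, 6, 2, 1] cursor@4
After 2 (insert_before(59)): list=[59, 4, 9, 7, 6, 2, 1] cursor@4
After 3 (insert_before(45)): list=[59, 45, 4, 9, 7, 6, 2, 1] cursor@4
After 4 (insert_after(66)): list=[59, 45, 4, 66, 9, 7, 6, 2, 1] cursor@4
After 5 (insert_after(24)): list=[59, 45, 4, 24, 66, 9, 7, 6, 2, 1] cursor@4
After 6 (delete_current): list=[59, 45, 24, 66, 9, 7, 6, 2, 1] cursor@24
After 7 (prev): list=[59, 45, 24, 66, 9, 7, 6, 2, 1] cursor@45
After 8 (next): list=[59, 45, 24, 66, 9, 7, 6, 2, 1] cursor@24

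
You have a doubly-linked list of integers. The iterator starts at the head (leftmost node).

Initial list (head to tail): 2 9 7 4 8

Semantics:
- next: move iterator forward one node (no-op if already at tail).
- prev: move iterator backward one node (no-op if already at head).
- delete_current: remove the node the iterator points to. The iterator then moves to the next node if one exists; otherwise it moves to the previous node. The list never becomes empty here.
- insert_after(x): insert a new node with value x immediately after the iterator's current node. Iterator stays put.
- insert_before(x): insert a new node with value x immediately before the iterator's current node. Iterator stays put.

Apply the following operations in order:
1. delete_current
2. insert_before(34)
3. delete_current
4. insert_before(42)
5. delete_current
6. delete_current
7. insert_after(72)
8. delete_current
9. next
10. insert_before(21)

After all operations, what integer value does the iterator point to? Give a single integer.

After 1 (delete_current): list=[9, 7, 4, 8] cursor@9
After 2 (insert_before(34)): list=[34, 9, 7, 4, 8] cursor@9
After 3 (delete_current): list=[34, 7, 4, 8] cursor@7
After 4 (insert_before(42)): list=[34, 42, 7, 4, 8] cursor@7
After 5 (delete_current): list=[34, 42, 4, 8] cursor@4
After 6 (delete_current): list=[34, 42, 8] cursor@8
After 7 (insert_after(72)): list=[34, 42, 8, 72] cursor@8
After 8 (delete_current): list=[34, 42, 72] cursor@72
After 9 (next): list=[34, 42, 72] cursor@72
After 10 (insert_before(21)): list=[34, 42, 21, 72] cursor@72

Answer: 72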